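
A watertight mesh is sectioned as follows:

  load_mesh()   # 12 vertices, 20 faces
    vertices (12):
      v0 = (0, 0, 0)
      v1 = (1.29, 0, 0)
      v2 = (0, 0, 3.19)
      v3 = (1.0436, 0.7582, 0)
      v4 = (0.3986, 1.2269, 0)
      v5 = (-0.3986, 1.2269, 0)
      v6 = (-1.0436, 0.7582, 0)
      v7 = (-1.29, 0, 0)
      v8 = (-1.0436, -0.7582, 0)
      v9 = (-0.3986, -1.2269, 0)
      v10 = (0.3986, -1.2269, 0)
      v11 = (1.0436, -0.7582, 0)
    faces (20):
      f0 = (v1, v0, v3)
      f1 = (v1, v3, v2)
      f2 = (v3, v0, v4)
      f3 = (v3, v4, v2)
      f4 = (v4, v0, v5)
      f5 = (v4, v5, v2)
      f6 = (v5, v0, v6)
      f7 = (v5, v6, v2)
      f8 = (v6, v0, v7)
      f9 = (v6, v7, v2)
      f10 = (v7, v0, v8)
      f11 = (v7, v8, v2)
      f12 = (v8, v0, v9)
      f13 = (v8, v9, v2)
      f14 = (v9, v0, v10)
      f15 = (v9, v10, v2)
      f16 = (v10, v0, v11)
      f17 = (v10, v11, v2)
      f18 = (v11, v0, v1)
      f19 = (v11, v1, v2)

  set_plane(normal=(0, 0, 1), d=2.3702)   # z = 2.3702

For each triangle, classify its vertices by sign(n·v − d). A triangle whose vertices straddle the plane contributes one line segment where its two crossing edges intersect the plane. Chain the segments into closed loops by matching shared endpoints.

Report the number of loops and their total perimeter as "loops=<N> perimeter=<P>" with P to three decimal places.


Straddling triangles (10 of 20):
  (v1,v3,v2) [--+] → (0.268195, 0.19485, 2.3702)–(0.331518, 0, 2.3702)  len=0.2049
  (v3,v4,v2) [--+] → (0.102436, 0.315302, 2.3702)–(0.268195, 0.19485, 2.3702)  len=0.2049
  (v4,v5,v2) [--+] → (-0.102436, 0.315302, 2.3702)–(0.102436, 0.315302, 2.3702)  len=0.2049
  (v5,v6,v2) [--+] → (-0.268195, 0.19485, 2.3702)–(-0.102436, 0.315302, 2.3702)  len=0.2049
  (v6,v7,v2) [--+] → (-0.331518, 0, 2.3702)–(-0.268195, 0.19485, 2.3702)  len=0.2049
  (v7,v8,v2) [--+] → (-0.268195, -0.19485, 2.3702)–(-0.331518, 0, 2.3702)  len=0.2049
  (v8,v9,v2) [--+] → (-0.102436, -0.315302, 2.3702)–(-0.268195, -0.19485, 2.3702)  len=0.2049
  (v9,v10,v2) [--+] → (0.102436, -0.315302, 2.3702)–(-0.102436, -0.315302, 2.3702)  len=0.2049
  (v10,v11,v2) [--+] → (0.268195, -0.19485, 2.3702)–(0.102436, -0.315302, 2.3702)  len=0.2049
  (v11,v1,v2) [--+] → (0.331518, 0, 2.3702)–(0.268195, -0.19485, 2.3702)  len=0.2049

Chained into 1 loop(s):
  loop 1: 10 segments, perimeter = 2.0489
Total perimeter = 2.049

loops=1 perimeter=2.049


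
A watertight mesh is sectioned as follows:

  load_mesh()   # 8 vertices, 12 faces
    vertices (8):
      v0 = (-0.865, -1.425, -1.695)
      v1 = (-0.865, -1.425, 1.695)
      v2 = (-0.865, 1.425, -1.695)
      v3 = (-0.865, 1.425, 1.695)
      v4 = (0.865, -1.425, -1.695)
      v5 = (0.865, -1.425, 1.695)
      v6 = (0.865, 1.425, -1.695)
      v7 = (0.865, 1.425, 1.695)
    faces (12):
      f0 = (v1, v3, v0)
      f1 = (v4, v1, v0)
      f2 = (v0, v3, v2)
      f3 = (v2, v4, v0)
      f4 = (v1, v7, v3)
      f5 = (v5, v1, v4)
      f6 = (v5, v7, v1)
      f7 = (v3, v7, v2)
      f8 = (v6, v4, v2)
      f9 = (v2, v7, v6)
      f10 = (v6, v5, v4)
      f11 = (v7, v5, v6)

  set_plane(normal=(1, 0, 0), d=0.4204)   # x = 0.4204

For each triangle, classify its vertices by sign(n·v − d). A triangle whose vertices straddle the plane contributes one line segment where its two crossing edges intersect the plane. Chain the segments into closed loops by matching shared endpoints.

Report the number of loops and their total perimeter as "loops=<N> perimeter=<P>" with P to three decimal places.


loops=1 perimeter=12.480

Straddling triangles (8 of 12):
  (v4,v1,v0) [+--] → (0.4204, -1.425, -0.82379)–(0.4204, -1.425, -1.695)  len=0.8712
  (v2,v4,v0) [-+-] → (0.4204, -0.692566, -1.695)–(0.4204, -1.425, -1.695)  len=0.7324
  (v1,v7,v3) [-+-] → (0.4204, 0.692566, 1.695)–(0.4204, 1.425, 1.695)  len=0.7324
  (v5,v1,v4) [+-+] → (0.4204, -1.425, 1.695)–(0.4204, -1.425, -0.82379)  len=2.5188
  (v5,v7,v1) [++-] → (0.4204, 0.692566, 1.695)–(0.4204, -1.425, 1.695)  len=2.1176
  (v3,v7,v2) [-+-] → (0.4204, 1.425, 1.695)–(0.4204, 1.425, 0.82379)  len=0.8712
  (v6,v4,v2) [++-] → (0.4204, -0.692566, -1.695)–(0.4204, 1.425, -1.695)  len=2.1176
  (v2,v7,v6) [-++] → (0.4204, 1.425, 0.82379)–(0.4204, 1.425, -1.695)  len=2.5188

Chained into 1 loop(s):
  loop 1: 8 segments, perimeter = 12.4800
Total perimeter = 12.480


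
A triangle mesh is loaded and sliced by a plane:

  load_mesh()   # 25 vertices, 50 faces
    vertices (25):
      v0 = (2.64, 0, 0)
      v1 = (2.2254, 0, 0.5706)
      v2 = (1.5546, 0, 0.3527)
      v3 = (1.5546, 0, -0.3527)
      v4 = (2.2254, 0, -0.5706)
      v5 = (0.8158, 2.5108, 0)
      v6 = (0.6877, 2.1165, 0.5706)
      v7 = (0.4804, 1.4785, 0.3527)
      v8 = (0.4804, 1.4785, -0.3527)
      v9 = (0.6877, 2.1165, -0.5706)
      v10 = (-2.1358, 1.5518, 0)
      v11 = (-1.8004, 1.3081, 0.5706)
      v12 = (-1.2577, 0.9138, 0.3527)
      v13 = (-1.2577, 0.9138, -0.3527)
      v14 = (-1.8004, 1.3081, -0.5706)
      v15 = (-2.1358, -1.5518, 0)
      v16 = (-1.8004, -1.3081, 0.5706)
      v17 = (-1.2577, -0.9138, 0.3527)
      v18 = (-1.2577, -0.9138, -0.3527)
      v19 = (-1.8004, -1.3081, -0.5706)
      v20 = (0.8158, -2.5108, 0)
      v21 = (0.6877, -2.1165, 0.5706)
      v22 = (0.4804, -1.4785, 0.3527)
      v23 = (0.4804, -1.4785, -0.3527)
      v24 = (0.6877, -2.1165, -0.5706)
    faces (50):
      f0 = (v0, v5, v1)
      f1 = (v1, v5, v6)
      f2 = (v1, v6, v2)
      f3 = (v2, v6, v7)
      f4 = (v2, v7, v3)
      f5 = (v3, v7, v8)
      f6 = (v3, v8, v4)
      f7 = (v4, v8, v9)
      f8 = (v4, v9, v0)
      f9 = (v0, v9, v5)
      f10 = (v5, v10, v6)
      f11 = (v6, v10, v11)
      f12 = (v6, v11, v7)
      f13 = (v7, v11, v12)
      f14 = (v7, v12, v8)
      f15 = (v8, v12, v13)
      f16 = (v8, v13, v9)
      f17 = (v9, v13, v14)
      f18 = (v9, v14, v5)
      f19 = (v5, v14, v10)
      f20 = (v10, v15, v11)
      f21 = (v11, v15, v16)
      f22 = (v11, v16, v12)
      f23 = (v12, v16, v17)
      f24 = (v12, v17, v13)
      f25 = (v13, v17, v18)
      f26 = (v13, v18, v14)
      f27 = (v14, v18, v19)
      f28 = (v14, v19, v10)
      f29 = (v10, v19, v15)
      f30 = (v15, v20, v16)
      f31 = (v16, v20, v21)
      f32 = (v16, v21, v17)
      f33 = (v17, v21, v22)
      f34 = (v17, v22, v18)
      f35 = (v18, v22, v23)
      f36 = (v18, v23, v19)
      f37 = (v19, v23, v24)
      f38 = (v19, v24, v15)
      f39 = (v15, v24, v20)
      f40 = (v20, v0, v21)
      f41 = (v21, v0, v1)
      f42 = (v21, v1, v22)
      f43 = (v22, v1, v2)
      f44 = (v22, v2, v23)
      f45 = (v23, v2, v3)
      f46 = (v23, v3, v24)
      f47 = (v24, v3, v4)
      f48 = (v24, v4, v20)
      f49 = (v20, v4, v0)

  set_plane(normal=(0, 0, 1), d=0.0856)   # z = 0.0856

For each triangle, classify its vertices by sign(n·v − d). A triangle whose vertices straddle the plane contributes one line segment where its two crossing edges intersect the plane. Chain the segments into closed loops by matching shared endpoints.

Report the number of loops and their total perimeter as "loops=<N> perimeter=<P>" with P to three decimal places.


loops=2 perimeter=24.290

Straddling triangles (20 of 50):
  (v0,v5,v1) [--+] → (1.02726, 2.13414, 0.0856)–(2.5778, 0, 0.0856)  len=2.6379
  (v1,v5,v6) [+-+] → (1.02726, 2.13414, 0.0856)–(0.796583, 2.45165, 0.0856)  len=0.3925
  (v2,v7,v3) [++-] → (0.887146, 0.918665, 0.0856)–(1.5546, 0, 0.0856)  len=1.1355
  (v3,v7,v8) [-+-] → (0.887146, 0.918665, 0.0856)–(0.4804, 1.4785, 0.0856)  len=0.6920
  (v5,v10,v6) [--+] → (-1.71223, 1.63651, 0.0856)–(0.796583, 2.45165, 0.0856)  len=2.6379
  (v6,v10,v11) [+-+] → (-1.71223, 1.63651, 0.0856)–(-2.08548, 1.51524, 0.0856)  len=0.3925
  (v7,v12,v8) [++-] → (-0.599568, 1.12762, 0.0856)–(0.4804, 1.4785, 0.0856)  len=1.1355
  (v8,v12,v13) [-+-] → (-0.599568, 1.12762, 0.0856)–(-1.2577, 0.9138, 0.0856)  len=0.6920
  (v10,v15,v11) [--+] → (-2.08548, -1.12276, 0.0856)–(-2.08548, 1.51524, 0.0856)  len=2.6380
  (v11,v15,v16) [+-+] → (-2.08548, -1.12276, 0.0856)–(-2.08548, -1.51524, 0.0856)  len=0.3925
  (v12,v17,v13) [++-] → (-1.2577, -0.221779, 0.0856)–(-1.2577, 0.9138, 0.0856)  len=1.1356
  (v13,v17,v18) [-+-] → (-1.2577, -0.221779, 0.0856)–(-1.2577, -0.9138, 0.0856)  len=0.6920
  (v15,v20,v16) [--+] → (0.423324, -2.33037, 0.0856)–(-2.08548, -1.51524, 0.0856)  len=2.6379
  (v16,v20,v21) [+-+] → (0.423324, -2.33037, 0.0856)–(0.796583, -2.45165, 0.0856)  len=0.3925
  (v17,v22,v18) [++-] → (-0.177732, -1.26468, 0.0856)–(-1.2577, -0.9138, 0.0856)  len=1.1355
  (v18,v22,v23) [-+-] → (-0.177732, -1.26468, 0.0856)–(0.4804, -1.4785, 0.0856)  len=0.6920
  (v20,v0,v21) [--+] → (2.34712, -0.317512, 0.0856)–(0.796583, -2.45165, 0.0856)  len=2.6379
  (v21,v0,v1) [+-+] → (2.34712, -0.317512, 0.0856)–(2.5778, 0, 0.0856)  len=0.3925
  (v22,v2,v23) [++-] → (1.14785, -0.559835, 0.0856)–(0.4804, -1.4785, 0.0856)  len=1.1355
  (v23,v2,v3) [-+-] → (1.14785, -0.559835, 0.0856)–(1.5546, 0, 0.0856)  len=0.6920

Chained into 2 loop(s):
  loop 1: 10 segments, perimeter = 15.1520
  loop 2: 10 segments, perimeter = 9.1377
Total perimeter = 24.290


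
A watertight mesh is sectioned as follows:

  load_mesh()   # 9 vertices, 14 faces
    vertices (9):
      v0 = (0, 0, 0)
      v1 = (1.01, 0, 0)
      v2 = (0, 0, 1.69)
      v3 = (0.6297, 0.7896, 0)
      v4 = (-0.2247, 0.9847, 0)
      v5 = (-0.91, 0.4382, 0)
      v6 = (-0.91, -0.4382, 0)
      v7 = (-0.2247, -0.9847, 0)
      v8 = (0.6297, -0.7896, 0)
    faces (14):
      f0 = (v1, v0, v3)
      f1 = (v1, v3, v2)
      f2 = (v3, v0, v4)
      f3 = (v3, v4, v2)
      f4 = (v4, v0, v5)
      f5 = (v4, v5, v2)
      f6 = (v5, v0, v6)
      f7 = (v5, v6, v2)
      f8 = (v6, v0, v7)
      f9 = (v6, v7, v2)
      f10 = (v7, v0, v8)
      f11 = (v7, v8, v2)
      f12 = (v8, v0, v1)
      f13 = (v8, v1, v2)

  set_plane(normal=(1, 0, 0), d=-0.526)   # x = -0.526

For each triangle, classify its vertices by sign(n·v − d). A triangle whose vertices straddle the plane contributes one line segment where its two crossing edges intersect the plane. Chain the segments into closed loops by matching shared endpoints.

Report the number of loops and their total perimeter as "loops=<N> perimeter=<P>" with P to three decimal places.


loops=1 perimeter=3.727

Straddling triangles (6 of 14):
  (v4,v0,v5) [++-] → (-0.526, 0.253289, 0)–(-0.526, 0.744425, 0)  len=0.4911
  (v4,v5,v2) [+-+] → (-0.526, 0.744425, 0)–(-0.526, 0.253289, 0.713143)  len=0.8659
  (v5,v0,v6) [-+-] → (-0.526, 0.253289, 0)–(-0.526, -0.253289, 0)  len=0.5066
  (v5,v6,v2) [--+] → (-0.526, -0.253289, 0.713143)–(-0.526, 0.253289, 0.713143)  len=0.5066
  (v6,v0,v7) [-++] → (-0.526, -0.253289, 0)–(-0.526, -0.744425, 0)  len=0.4911
  (v6,v7,v2) [-++] → (-0.526, -0.744425, 0)–(-0.526, -0.253289, 0.713143)  len=0.8659

Chained into 1 loop(s):
  loop 1: 6 segments, perimeter = 3.7272
Total perimeter = 3.727


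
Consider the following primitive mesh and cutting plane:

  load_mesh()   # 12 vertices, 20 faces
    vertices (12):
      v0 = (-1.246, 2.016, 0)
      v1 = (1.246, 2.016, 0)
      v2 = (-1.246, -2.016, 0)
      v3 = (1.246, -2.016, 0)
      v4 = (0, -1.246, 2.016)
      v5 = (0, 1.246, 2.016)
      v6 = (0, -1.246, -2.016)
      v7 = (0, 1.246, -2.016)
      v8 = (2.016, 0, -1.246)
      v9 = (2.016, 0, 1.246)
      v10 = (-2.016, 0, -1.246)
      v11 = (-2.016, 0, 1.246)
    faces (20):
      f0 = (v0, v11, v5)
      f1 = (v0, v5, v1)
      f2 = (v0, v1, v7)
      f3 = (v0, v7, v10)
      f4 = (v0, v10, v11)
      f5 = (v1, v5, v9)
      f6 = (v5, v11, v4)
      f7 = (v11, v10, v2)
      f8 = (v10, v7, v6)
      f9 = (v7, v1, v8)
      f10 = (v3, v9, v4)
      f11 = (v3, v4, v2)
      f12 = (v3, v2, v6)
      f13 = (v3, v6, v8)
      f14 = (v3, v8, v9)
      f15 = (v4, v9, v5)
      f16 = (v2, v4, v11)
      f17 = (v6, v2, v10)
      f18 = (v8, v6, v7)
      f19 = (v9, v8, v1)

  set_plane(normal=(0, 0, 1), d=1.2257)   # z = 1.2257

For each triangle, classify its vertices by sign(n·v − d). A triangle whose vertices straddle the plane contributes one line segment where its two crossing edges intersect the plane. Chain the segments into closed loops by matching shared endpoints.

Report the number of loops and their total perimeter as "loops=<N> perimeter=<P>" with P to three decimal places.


loops=1 perimeter=10.665

Straddling triangles (10 of 20):
  (v0,v11,v5) [-++] → (-2.00346, 0.0328449, 1.2257)–(-0.488449, 1.54785, 1.2257)  len=2.1425
  (v0,v5,v1) [-+-] → (-0.488449, 1.54785, 1.2257)–(0.488449, 1.54785, 1.2257)  len=0.9769
  (v0,v10,v11) [--+] → (-2.016, 0, 1.2257)–(-2.00346, 0.0328449, 1.2257)  len=0.0352
  (v1,v5,v9) [-++] → (0.488449, 1.54785, 1.2257)–(2.00346, 0.0328449, 1.2257)  len=2.1425
  (v11,v10,v2) [+--] → (-2.016, 0, 1.2257)–(-2.00346, -0.0328449, 1.2257)  len=0.0352
  (v3,v9,v4) [-++] → (2.00346, -0.0328449, 1.2257)–(0.488449, -1.54785, 1.2257)  len=2.1425
  (v3,v4,v2) [-+-] → (0.488449, -1.54785, 1.2257)–(-0.488449, -1.54785, 1.2257)  len=0.9769
  (v3,v8,v9) [--+] → (2.016, 0, 1.2257)–(2.00346, -0.0328449, 1.2257)  len=0.0352
  (v2,v4,v11) [-++] → (-0.488449, -1.54785, 1.2257)–(-2.00346, -0.0328449, 1.2257)  len=2.1425
  (v9,v8,v1) [+--] → (2.016, 0, 1.2257)–(2.00346, 0.0328449, 1.2257)  len=0.0352

Chained into 1 loop(s):
  loop 1: 10 segments, perimeter = 10.6646
Total perimeter = 10.665


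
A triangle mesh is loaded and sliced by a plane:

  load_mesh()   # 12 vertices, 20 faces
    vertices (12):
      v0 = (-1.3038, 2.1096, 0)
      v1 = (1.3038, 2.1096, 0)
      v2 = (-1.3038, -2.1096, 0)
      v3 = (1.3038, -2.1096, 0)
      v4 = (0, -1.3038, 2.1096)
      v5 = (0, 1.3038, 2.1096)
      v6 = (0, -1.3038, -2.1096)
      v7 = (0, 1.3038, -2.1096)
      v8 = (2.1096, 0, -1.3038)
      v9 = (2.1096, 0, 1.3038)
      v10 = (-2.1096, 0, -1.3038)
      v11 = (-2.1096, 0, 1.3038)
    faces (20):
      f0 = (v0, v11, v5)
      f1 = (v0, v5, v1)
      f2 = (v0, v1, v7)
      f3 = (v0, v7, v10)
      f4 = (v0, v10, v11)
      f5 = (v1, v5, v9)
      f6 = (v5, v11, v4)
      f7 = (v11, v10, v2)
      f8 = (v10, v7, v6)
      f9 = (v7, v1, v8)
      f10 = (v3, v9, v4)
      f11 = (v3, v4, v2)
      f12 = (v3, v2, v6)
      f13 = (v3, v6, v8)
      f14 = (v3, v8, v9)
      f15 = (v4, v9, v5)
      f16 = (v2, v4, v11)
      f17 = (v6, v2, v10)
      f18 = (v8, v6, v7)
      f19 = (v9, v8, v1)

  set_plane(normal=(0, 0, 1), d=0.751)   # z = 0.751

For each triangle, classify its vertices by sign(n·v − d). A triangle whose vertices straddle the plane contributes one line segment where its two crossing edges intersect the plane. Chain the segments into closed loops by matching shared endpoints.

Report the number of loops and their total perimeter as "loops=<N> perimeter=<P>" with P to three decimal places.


Straddling triangles (10 of 20):
  (v0,v11,v5) [-++] → (-1.76795, 0.894452, 0.751)–(-0.839658, 1.82274, 0.751)  len=1.3128
  (v0,v5,v1) [-+-] → (-0.839658, 1.82274, 0.751)–(0.839658, 1.82274, 0.751)  len=1.6793
  (v0,v10,v11) [--+] → (-2.1096, 0, 0.751)–(-1.76795, 0.894452, 0.751)  len=0.9575
  (v1,v5,v9) [-++] → (0.839658, 1.82274, 0.751)–(1.76795, 0.894452, 0.751)  len=1.3128
  (v11,v10,v2) [+--] → (-2.1096, 0, 0.751)–(-1.76795, -0.894452, 0.751)  len=0.9575
  (v3,v9,v4) [-++] → (1.76795, -0.894452, 0.751)–(0.839658, -1.82274, 0.751)  len=1.3128
  (v3,v4,v2) [-+-] → (0.839658, -1.82274, 0.751)–(-0.839658, -1.82274, 0.751)  len=1.6793
  (v3,v8,v9) [--+] → (2.1096, 0, 0.751)–(1.76795, -0.894452, 0.751)  len=0.9575
  (v2,v4,v11) [-++] → (-0.839658, -1.82274, 0.751)–(-1.76795, -0.894452, 0.751)  len=1.3128
  (v9,v8,v1) [+--] → (2.1096, 0, 0.751)–(1.76795, 0.894452, 0.751)  len=0.9575

Chained into 1 loop(s):
  loop 1: 10 segments, perimeter = 12.4398
Total perimeter = 12.440

loops=1 perimeter=12.440


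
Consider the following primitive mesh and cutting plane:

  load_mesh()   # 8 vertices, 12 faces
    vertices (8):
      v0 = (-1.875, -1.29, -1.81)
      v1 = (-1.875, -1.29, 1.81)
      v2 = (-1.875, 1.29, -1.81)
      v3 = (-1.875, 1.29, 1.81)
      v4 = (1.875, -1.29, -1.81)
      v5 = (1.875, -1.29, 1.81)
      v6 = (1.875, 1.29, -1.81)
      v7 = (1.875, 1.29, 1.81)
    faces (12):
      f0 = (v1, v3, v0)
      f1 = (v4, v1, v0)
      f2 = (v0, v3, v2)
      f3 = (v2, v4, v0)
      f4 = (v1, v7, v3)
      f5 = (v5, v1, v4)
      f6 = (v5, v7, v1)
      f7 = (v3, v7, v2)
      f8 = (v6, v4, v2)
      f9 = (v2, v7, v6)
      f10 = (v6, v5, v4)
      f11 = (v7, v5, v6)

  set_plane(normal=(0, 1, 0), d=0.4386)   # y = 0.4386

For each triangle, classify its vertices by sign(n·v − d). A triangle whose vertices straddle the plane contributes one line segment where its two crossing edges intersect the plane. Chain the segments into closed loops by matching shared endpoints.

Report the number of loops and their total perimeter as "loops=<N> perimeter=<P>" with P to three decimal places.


Straddling triangles (8 of 12):
  (v1,v3,v0) [-+-] → (-1.875, 0.4386, 1.81)–(-1.875, 0.4386, 0.6154)  len=1.1946
  (v0,v3,v2) [-++] → (-1.875, 0.4386, 0.6154)–(-1.875, 0.4386, -1.81)  len=2.4254
  (v2,v4,v0) [+--] → (-0.6375, 0.4386, -1.81)–(-1.875, 0.4386, -1.81)  len=1.2375
  (v1,v7,v3) [-++] → (0.6375, 0.4386, 1.81)–(-1.875, 0.4386, 1.81)  len=2.5125
  (v5,v7,v1) [-+-] → (1.875, 0.4386, 1.81)–(0.6375, 0.4386, 1.81)  len=1.2375
  (v6,v4,v2) [+-+] → (1.875, 0.4386, -1.81)–(-0.6375, 0.4386, -1.81)  len=2.5125
  (v6,v5,v4) [+--] → (1.875, 0.4386, -0.6154)–(1.875, 0.4386, -1.81)  len=1.1946
  (v7,v5,v6) [+-+] → (1.875, 0.4386, 1.81)–(1.875, 0.4386, -0.6154)  len=2.4254

Chained into 1 loop(s):
  loop 1: 8 segments, perimeter = 14.7400
Total perimeter = 14.740

loops=1 perimeter=14.740


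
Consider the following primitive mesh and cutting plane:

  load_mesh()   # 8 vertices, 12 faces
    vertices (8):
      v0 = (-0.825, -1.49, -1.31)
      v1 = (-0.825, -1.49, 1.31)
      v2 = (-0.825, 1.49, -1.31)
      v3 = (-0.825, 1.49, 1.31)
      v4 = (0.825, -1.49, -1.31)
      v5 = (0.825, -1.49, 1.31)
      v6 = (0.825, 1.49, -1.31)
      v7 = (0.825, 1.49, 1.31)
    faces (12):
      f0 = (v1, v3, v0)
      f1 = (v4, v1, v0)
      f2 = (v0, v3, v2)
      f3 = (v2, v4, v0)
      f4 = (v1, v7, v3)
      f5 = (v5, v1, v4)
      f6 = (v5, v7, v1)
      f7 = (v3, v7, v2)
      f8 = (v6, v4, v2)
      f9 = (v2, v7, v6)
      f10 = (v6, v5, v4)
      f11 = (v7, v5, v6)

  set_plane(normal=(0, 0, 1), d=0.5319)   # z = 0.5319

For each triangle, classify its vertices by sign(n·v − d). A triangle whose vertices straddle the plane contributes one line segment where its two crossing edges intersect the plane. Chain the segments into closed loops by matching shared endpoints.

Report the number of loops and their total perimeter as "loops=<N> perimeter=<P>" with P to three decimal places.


Straddling triangles (8 of 12):
  (v1,v3,v0) [++-] → (-0.825, 0.604985, 0.5319)–(-0.825, -1.49, 0.5319)  len=2.0950
  (v4,v1,v0) [-+-] → (-0.334975, -1.49, 0.5319)–(-0.825, -1.49, 0.5319)  len=0.4900
  (v0,v3,v2) [-+-] → (-0.825, 0.604985, 0.5319)–(-0.825, 1.49, 0.5319)  len=0.8850
  (v5,v1,v4) [++-] → (-0.334975, -1.49, 0.5319)–(0.825, -1.49, 0.5319)  len=1.1600
  (v3,v7,v2) [++-] → (0.334975, 1.49, 0.5319)–(-0.825, 1.49, 0.5319)  len=1.1600
  (v2,v7,v6) [-+-] → (0.334975, 1.49, 0.5319)–(0.825, 1.49, 0.5319)  len=0.4900
  (v6,v5,v4) [-+-] → (0.825, -0.604985, 0.5319)–(0.825, -1.49, 0.5319)  len=0.8850
  (v7,v5,v6) [++-] → (0.825, -0.604985, 0.5319)–(0.825, 1.49, 0.5319)  len=2.0950

Chained into 1 loop(s):
  loop 1: 8 segments, perimeter = 9.2600
Total perimeter = 9.260

loops=1 perimeter=9.260


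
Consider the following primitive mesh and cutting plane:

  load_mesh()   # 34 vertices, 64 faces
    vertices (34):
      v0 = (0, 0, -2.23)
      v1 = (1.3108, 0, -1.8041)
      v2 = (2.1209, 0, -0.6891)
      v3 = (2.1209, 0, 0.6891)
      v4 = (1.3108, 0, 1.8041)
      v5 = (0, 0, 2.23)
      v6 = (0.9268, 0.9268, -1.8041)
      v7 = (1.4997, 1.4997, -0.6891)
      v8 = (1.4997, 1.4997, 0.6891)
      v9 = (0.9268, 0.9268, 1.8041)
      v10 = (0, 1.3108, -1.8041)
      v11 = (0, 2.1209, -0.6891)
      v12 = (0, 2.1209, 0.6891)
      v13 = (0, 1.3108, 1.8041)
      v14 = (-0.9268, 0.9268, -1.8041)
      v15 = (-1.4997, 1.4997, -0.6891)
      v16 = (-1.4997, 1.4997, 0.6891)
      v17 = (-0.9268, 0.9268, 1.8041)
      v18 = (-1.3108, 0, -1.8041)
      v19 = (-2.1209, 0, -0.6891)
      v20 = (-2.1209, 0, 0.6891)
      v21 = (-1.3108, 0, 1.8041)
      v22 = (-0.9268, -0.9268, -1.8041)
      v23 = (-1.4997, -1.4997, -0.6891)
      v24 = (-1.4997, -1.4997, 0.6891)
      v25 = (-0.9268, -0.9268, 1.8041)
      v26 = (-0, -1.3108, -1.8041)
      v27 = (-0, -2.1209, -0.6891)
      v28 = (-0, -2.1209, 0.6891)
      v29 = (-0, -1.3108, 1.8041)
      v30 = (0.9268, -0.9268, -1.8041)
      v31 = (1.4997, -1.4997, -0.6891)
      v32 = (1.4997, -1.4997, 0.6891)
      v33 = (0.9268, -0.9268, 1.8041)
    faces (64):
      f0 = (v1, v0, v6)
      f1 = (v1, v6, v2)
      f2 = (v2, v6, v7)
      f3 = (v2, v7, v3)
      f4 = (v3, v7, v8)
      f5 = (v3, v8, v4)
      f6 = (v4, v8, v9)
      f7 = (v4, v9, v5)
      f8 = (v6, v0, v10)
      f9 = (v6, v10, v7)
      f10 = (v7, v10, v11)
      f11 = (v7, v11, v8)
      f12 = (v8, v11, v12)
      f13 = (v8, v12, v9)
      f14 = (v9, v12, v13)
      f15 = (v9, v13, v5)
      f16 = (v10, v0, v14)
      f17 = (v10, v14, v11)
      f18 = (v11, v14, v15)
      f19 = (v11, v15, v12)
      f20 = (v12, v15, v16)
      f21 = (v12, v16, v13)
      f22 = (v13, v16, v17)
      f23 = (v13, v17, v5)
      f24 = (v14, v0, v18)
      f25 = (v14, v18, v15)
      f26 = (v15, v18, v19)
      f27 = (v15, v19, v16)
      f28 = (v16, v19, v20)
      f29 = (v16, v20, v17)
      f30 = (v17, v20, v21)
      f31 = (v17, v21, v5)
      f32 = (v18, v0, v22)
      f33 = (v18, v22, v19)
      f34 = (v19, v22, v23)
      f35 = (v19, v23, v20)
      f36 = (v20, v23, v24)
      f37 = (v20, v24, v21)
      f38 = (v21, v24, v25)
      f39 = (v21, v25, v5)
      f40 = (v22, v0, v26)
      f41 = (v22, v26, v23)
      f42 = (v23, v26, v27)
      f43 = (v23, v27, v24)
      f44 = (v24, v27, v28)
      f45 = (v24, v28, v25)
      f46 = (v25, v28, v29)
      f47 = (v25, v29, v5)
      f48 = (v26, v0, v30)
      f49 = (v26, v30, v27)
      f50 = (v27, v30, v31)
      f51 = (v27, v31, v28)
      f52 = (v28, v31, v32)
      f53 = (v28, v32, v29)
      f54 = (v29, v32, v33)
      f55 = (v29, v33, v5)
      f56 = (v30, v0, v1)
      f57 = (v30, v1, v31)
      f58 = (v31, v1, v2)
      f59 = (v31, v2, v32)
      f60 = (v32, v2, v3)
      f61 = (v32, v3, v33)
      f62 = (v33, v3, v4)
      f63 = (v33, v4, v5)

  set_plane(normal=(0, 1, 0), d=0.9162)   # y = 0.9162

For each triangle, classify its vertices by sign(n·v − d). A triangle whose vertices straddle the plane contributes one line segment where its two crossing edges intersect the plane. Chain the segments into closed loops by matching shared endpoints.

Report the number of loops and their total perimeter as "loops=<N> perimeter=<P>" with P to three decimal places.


Straddling triangles (20 of 64):
  (v1,v0,v6) [--+] → (0.9162, 0.9162, -1.80897)–(0.931192, 0.9162, -1.8041)  len=0.0158
  (v1,v6,v2) [-+-] → (0.931192, 0.9162, -1.8041)–(0.940457, 0.9162, -1.79135)  len=0.0158
  (v2,v6,v7) [-++] → (0.940457, 0.9162, -1.79135)–(1.7414, 0.9162, -0.6891)  len=1.3625
  (v2,v7,v3) [-+-] → (1.7414, 0.9162, -0.6891)–(1.7414, 0.9162, -0.152873)  len=0.5362
  (v3,v7,v8) [-++] → (1.7414, 0.9162, -0.152873)–(1.7414, 0.9162, 0.6891)  len=0.8420
  (v3,v8,v4) [-+-] → (1.7414, 0.9162, 0.6891)–(1.4262, 0.9162, 1.12292)  len=0.5362
  (v4,v8,v9) [-++] → (1.4262, 0.9162, 1.12292)–(0.931192, 0.9162, 1.8041)  len=0.8420
  (v4,v9,v5) [-+-] → (0.931192, 0.9162, 1.8041)–(0.9162, 0.9162, 1.80897)  len=0.0158
  (v6,v0,v10) [+-+] → (0.9162, 0.9162, -1.80897)–(0, 0.9162, -1.93231)  len=0.9245
  (v9,v13,v5) [++-] → (0, 0.9162, 1.93231)–(0.9162, 0.9162, 1.80897)  len=0.9245
  (v10,v0,v14) [+-+] → (0, 0.9162, -1.93231)–(-0.9162, 0.9162, -1.80897)  len=0.9245
  (v13,v17,v5) [++-] → (-0.9162, 0.9162, 1.80897)–(0, 0.9162, 1.93231)  len=0.9245
  (v14,v0,v18) [+--] → (-0.9162, 0.9162, -1.80897)–(-0.931192, 0.9162, -1.8041)  len=0.0158
  (v14,v18,v15) [+-+] → (-0.931192, 0.9162, -1.8041)–(-1.4262, 0.9162, -1.12292)  len=0.8420
  (v15,v18,v19) [+--] → (-1.4262, 0.9162, -1.12292)–(-1.7414, 0.9162, -0.6891)  len=0.5362
  (v15,v19,v16) [+-+] → (-1.7414, 0.9162, -0.6891)–(-1.7414, 0.9162, 0.152873)  len=0.8420
  (v16,v19,v20) [+--] → (-1.7414, 0.9162, 0.152873)–(-1.7414, 0.9162, 0.6891)  len=0.5362
  (v16,v20,v17) [+-+] → (-1.7414, 0.9162, 0.6891)–(-0.940457, 0.9162, 1.79135)  len=1.3625
  (v17,v20,v21) [+--] → (-0.940457, 0.9162, 1.79135)–(-0.931192, 0.9162, 1.8041)  len=0.0158
  (v17,v21,v5) [+--] → (-0.931192, 0.9162, 1.8041)–(-0.9162, 0.9162, 1.80897)  len=0.0158

Chained into 1 loop(s):
  loop 1: 20 segments, perimeter = 12.0304
Total perimeter = 12.030

loops=1 perimeter=12.030


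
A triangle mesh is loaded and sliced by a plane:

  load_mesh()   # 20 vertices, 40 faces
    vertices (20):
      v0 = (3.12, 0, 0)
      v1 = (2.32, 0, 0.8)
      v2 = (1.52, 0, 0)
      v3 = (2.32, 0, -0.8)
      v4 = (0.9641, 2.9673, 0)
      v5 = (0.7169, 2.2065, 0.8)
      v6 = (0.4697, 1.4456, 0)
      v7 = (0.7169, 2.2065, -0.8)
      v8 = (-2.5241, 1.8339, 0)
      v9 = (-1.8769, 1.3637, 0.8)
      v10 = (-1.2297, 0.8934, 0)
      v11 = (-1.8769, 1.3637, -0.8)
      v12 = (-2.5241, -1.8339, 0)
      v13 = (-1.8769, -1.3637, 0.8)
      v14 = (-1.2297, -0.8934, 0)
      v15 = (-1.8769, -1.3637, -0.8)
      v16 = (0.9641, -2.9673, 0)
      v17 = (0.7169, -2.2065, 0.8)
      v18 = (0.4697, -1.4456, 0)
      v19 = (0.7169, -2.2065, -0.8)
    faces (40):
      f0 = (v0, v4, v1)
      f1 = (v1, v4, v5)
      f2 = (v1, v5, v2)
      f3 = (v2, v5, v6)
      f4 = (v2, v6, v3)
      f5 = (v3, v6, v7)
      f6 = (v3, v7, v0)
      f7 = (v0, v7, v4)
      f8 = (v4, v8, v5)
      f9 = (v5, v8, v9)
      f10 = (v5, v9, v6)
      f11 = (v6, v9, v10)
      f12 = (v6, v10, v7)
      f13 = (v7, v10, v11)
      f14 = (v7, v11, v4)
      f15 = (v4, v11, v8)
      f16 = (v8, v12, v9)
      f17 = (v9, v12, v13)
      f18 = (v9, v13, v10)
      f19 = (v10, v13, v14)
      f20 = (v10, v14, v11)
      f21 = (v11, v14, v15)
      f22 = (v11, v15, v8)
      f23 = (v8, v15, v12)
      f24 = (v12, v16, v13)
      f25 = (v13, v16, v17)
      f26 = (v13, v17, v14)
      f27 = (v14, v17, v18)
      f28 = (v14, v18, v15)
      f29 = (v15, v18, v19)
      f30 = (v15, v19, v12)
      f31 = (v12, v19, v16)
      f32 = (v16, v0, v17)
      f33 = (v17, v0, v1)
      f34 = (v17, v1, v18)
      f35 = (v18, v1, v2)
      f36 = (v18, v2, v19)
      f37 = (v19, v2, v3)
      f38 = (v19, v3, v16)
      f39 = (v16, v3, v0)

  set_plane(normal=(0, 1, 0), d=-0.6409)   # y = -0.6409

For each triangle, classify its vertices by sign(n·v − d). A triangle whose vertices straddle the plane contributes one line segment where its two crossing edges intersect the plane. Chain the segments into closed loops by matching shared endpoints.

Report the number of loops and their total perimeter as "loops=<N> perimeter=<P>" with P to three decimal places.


Straddling triangles (16 of 40):
  (v8,v12,v9) [+-+] → (-2.5241, -0.6409, 0)–(-2.28263, -0.6409, 0.298474)  len=0.3839
  (v9,v12,v13) [+--] → (-2.28263, -0.6409, 0.298474)–(-1.8769, -0.6409, 0.8)  len=0.6451
  (v9,v13,v10) [+-+] → (-1.8769, -0.6409, 0.8)–(-1.66964, -0.6409, 0.543813)  len=0.3295
  (v10,v13,v14) [+--] → (-1.66964, -0.6409, 0.543813)–(-1.2297, -0.6409, 0)  len=0.6995
  (v10,v14,v11) [+-+] → (-1.2297, -0.6409, 0)–(-1.3021, -0.6409, -0.0894954)  len=0.1151
  (v11,v14,v15) [+--] → (-1.3021, -0.6409, -0.0894954)–(-1.8769, -0.6409, -0.8)  len=0.9139
  (v11,v15,v8) [+-+] → (-1.8769, -0.6409, -0.8)–(-2.0232, -0.6409, -0.619164)  len=0.2326
  (v8,v15,v12) [+--] → (-2.0232, -0.6409, -0.619164)–(-2.5241, -0.6409, 0)  len=0.7964
  (v16,v0,v17) [-+-] → (2.65435, -0.6409, 0)–(2.422, -0.6409, 0.232368)  len=0.3286
  (v17,v0,v1) [-++] → (2.422, -0.6409, 0.232368)–(1.85436, -0.6409, 0.8)  len=0.8028
  (v17,v1,v18) [-+-] → (1.85436, -0.6409, 0.8)–(1.49968, -0.6409, 0.445324)  len=0.5016
  (v18,v1,v2) [-++] → (1.49968, -0.6409, 0.445324)–(1.05435, -0.6409, 0)  len=0.6298
  (v18,v2,v19) [-+-] → (1.05435, -0.6409, 0)–(1.28673, -0.6409, -0.232368)  len=0.3286
  (v19,v2,v3) [-++] → (1.28673, -0.6409, -0.232368)–(1.85436, -0.6409, -0.8)  len=0.8028
  (v19,v3,v16) [-+-] → (1.85436, -0.6409, -0.8)–(2.02714, -0.6409, -0.62721)  len=0.2444
  (v16,v3,v0) [-++] → (2.02714, -0.6409, -0.62721)–(2.65435, -0.6409, 0)  len=0.8870

Chained into 2 loop(s):
  loop 1: 8 segments, perimeter = 4.1161
  loop 2: 8 segments, perimeter = 4.5255
Total perimeter = 8.642

loops=2 perimeter=8.642


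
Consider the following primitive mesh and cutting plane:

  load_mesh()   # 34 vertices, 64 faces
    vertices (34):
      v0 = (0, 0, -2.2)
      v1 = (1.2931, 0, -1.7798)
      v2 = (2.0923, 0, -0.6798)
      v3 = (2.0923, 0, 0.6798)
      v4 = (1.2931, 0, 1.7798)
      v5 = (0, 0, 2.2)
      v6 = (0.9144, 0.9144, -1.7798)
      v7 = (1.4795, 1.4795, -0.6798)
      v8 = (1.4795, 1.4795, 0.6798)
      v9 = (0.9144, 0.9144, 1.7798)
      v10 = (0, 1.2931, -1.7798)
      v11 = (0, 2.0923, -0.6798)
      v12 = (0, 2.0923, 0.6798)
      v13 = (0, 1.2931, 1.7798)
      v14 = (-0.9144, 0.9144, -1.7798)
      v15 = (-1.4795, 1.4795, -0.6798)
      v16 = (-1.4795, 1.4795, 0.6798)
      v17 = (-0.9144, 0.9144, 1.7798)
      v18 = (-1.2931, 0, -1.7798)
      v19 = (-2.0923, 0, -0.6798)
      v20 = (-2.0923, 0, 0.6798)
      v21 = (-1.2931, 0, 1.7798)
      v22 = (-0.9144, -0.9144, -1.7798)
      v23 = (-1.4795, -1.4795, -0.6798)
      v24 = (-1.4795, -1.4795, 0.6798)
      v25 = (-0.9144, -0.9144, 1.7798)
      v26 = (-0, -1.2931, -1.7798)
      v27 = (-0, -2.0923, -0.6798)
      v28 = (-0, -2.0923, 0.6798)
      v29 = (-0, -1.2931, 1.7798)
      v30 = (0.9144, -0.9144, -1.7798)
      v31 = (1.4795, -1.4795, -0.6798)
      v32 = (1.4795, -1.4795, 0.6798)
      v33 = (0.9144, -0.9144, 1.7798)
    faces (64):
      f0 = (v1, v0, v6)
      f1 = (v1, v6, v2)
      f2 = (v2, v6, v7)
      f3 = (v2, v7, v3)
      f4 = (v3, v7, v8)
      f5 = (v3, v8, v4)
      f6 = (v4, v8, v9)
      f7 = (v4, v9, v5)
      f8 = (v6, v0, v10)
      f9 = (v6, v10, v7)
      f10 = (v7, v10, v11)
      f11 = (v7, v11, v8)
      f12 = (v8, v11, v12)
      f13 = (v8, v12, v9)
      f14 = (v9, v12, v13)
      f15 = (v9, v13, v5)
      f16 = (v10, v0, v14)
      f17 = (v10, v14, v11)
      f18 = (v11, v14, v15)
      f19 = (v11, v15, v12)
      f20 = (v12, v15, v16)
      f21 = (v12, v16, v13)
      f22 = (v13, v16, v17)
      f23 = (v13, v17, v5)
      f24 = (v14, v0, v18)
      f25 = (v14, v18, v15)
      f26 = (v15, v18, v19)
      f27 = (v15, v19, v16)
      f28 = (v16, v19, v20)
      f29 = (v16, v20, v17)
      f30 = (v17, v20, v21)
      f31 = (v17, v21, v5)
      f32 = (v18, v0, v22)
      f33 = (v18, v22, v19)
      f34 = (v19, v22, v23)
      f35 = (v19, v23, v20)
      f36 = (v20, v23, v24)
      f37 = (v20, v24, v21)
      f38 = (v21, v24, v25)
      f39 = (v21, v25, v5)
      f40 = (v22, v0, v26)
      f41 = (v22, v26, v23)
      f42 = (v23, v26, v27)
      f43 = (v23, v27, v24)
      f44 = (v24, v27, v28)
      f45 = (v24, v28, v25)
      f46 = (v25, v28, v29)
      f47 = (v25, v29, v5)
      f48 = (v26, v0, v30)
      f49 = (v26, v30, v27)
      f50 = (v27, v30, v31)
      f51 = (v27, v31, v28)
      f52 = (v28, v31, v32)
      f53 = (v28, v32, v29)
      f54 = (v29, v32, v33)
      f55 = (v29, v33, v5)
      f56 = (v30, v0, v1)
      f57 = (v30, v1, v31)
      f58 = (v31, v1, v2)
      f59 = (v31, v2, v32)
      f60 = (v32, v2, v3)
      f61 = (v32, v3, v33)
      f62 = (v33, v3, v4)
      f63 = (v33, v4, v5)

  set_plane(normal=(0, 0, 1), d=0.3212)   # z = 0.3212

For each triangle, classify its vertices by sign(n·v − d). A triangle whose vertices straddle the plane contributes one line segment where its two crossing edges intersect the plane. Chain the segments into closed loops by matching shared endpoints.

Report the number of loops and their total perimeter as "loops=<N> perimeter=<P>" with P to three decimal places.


loops=1 perimeter=12.811

Straddling triangles (16 of 64):
  (v2,v7,v3) [--+] → (1.93067, 0.390224, 0.3212)–(2.0923, 0, 0.3212)  len=0.4224
  (v3,v7,v8) [+-+] → (1.93067, 0.390224, 0.3212)–(1.4795, 1.4795, 0.3212)  len=1.1790
  (v7,v11,v8) [--+] → (1.08928, 1.64113, 0.3212)–(1.4795, 1.4795, 0.3212)  len=0.4224
  (v8,v11,v12) [+-+] → (1.08928, 1.64113, 0.3212)–(0, 2.0923, 0.3212)  len=1.1790
  (v11,v15,v12) [--+] → (-0.390224, 1.93067, 0.3212)–(0, 2.0923, 0.3212)  len=0.4224
  (v12,v15,v16) [+-+] → (-0.390224, 1.93067, 0.3212)–(-1.4795, 1.4795, 0.3212)  len=1.1790
  (v15,v19,v16) [--+] → (-1.64113, 1.08928, 0.3212)–(-1.4795, 1.4795, 0.3212)  len=0.4224
  (v16,v19,v20) [+-+] → (-1.64113, 1.08928, 0.3212)–(-2.0923, 0, 0.3212)  len=1.1790
  (v19,v23,v20) [--+] → (-1.93067, -0.390224, 0.3212)–(-2.0923, 0, 0.3212)  len=0.4224
  (v20,v23,v24) [+-+] → (-1.93067, -0.390224, 0.3212)–(-1.4795, -1.4795, 0.3212)  len=1.1790
  (v23,v27,v24) [--+] → (-1.08928, -1.64113, 0.3212)–(-1.4795, -1.4795, 0.3212)  len=0.4224
  (v24,v27,v28) [+-+] → (-1.08928, -1.64113, 0.3212)–(0, -2.0923, 0.3212)  len=1.1790
  (v27,v31,v28) [--+] → (0.390224, -1.93067, 0.3212)–(0, -2.0923, 0.3212)  len=0.4224
  (v28,v31,v32) [+-+] → (0.390224, -1.93067, 0.3212)–(1.4795, -1.4795, 0.3212)  len=1.1790
  (v31,v2,v32) [--+] → (1.64113, -1.08928, 0.3212)–(1.4795, -1.4795, 0.3212)  len=0.4224
  (v32,v2,v3) [+-+] → (1.64113, -1.08928, 0.3212)–(2.0923, 0, 0.3212)  len=1.1790

Chained into 1 loop(s):
  loop 1: 16 segments, perimeter = 12.8111
Total perimeter = 12.811


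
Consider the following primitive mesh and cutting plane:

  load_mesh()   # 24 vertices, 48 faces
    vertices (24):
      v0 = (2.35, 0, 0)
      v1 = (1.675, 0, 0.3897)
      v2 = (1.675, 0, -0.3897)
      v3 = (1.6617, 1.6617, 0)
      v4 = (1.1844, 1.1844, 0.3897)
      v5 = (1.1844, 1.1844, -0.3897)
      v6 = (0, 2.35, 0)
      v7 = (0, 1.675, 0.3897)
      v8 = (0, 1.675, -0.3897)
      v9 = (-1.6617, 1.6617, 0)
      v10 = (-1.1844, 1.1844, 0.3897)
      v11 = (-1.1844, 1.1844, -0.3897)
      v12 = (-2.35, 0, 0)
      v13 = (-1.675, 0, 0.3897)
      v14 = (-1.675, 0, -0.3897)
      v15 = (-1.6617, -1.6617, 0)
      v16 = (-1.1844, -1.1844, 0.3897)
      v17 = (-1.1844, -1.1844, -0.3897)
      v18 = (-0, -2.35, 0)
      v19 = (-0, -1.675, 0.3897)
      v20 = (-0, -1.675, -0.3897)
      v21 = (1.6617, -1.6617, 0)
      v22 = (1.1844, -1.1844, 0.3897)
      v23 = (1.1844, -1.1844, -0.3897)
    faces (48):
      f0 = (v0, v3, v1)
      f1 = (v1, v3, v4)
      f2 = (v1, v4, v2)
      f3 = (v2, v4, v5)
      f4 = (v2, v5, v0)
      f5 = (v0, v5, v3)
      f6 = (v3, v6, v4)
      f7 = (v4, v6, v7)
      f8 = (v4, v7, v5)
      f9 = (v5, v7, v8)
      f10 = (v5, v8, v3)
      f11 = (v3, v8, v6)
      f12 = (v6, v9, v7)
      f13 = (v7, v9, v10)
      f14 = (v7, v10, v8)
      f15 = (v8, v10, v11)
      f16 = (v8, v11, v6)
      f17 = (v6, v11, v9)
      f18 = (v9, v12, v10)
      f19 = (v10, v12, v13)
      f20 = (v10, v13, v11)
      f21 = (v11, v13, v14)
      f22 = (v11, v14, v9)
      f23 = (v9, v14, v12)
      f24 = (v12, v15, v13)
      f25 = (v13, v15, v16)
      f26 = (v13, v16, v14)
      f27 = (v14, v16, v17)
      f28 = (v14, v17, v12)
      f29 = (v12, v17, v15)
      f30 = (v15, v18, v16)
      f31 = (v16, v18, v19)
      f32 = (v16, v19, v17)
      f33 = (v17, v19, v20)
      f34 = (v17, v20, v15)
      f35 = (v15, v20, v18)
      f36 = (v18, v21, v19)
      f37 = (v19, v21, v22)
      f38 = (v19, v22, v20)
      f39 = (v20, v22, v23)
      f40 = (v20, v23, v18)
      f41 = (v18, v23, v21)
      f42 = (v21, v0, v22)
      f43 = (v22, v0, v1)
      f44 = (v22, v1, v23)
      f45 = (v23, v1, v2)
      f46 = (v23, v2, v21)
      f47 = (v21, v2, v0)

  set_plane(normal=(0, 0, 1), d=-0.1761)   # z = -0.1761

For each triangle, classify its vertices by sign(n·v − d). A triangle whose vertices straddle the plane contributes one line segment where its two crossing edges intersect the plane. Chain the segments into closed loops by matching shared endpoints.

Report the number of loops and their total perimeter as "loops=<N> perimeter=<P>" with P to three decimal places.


Straddling triangles (32 of 48):
  (v1,v4,v2) [++-] → (1.54055, 0.324593, -0.1761)–(1.675, 0, -0.1761)  len=0.3513
  (v2,v4,v5) [-+-] → (1.54055, 0.324593, -0.1761)–(1.1844, 1.1844, -0.1761)  len=0.9306
  (v2,v5,v0) [--+] → (1.82328, 0.535214, -0.1761)–(2.04498, 0, -0.1761)  len=0.5793
  (v0,v5,v3) [+-+] → (1.82328, 0.535214, -0.1761)–(1.44601, 1.44601, -0.1761)  len=0.9858
  (v4,v7,v5) [++-] → (0.859807, 1.31885, -0.1761)–(1.1844, 1.1844, -0.1761)  len=0.3513
  (v5,v7,v8) [-+-] → (0.859807, 1.31885, -0.1761)–(0, 1.675, -0.1761)  len=0.9306
  (v5,v8,v3) [--+] → (0.910801, 1.66771, -0.1761)–(1.44601, 1.44601, -0.1761)  len=0.5793
  (v3,v8,v6) [+-+] → (0.910801, 1.66771, -0.1761)–(0, 2.04498, -0.1761)  len=0.9858
  (v7,v10,v8) [++-] → (-0.324593, 1.54055, -0.1761)–(0, 1.675, -0.1761)  len=0.3513
  (v8,v10,v11) [-+-] → (-0.324593, 1.54055, -0.1761)–(-1.1844, 1.1844, -0.1761)  len=0.9306
  (v8,v11,v6) [--+] → (-0.535214, 1.82328, -0.1761)–(0, 2.04498, -0.1761)  len=0.5793
  (v6,v11,v9) [+-+] → (-0.535214, 1.82328, -0.1761)–(-1.44601, 1.44601, -0.1761)  len=0.9858
  (v10,v13,v11) [++-] → (-1.31885, 0.859807, -0.1761)–(-1.1844, 1.1844, -0.1761)  len=0.3513
  (v11,v13,v14) [-+-] → (-1.31885, 0.859807, -0.1761)–(-1.675, 0, -0.1761)  len=0.9306
  (v11,v14,v9) [--+] → (-1.66771, 0.910801, -0.1761)–(-1.44601, 1.44601, -0.1761)  len=0.5793
  (v9,v14,v12) [+-+] → (-1.66771, 0.910801, -0.1761)–(-2.04498, 0, -0.1761)  len=0.9858
  (v13,v16,v14) [++-] → (-1.54055, -0.324593, -0.1761)–(-1.675, 0, -0.1761)  len=0.3513
  (v14,v16,v17) [-+-] → (-1.54055, -0.324593, -0.1761)–(-1.1844, -1.1844, -0.1761)  len=0.9306
  (v14,v17,v12) [--+] → (-1.82328, -0.535214, -0.1761)–(-2.04498, 0, -0.1761)  len=0.5793
  (v12,v17,v15) [+-+] → (-1.82328, -0.535214, -0.1761)–(-1.44601, -1.44601, -0.1761)  len=0.9858
  (v16,v19,v17) [++-] → (-0.859807, -1.31885, -0.1761)–(-1.1844, -1.1844, -0.1761)  len=0.3513
  (v17,v19,v20) [-+-] → (-0.859807, -1.31885, -0.1761)–(0, -1.675, -0.1761)  len=0.9306
  (v17,v20,v15) [--+] → (-0.910801, -1.66771, -0.1761)–(-1.44601, -1.44601, -0.1761)  len=0.5793
  (v15,v20,v18) [+-+] → (-0.910801, -1.66771, -0.1761)–(0, -2.04498, -0.1761)  len=0.9858
  (v19,v22,v20) [++-] → (0.324593, -1.54055, -0.1761)–(0, -1.675, -0.1761)  len=0.3513
  (v20,v22,v23) [-+-] → (0.324593, -1.54055, -0.1761)–(1.1844, -1.1844, -0.1761)  len=0.9306
  (v20,v23,v18) [--+] → (0.535214, -1.82328, -0.1761)–(0, -2.04498, -0.1761)  len=0.5793
  (v18,v23,v21) [+-+] → (0.535214, -1.82328, -0.1761)–(1.44601, -1.44601, -0.1761)  len=0.9858
  (v22,v1,v23) [++-] → (1.31885, -0.859807, -0.1761)–(1.1844, -1.1844, -0.1761)  len=0.3513
  (v23,v1,v2) [-+-] → (1.31885, -0.859807, -0.1761)–(1.675, 0, -0.1761)  len=0.9306
  (v23,v2,v21) [--+] → (1.66771, -0.910801, -0.1761)–(1.44601, -1.44601, -0.1761)  len=0.5793
  (v21,v2,v0) [+-+] → (1.66771, -0.910801, -0.1761)–(2.04498, 0, -0.1761)  len=0.9858

Chained into 2 loop(s):
  loop 1: 16 segments, perimeter = 10.2559
  loop 2: 16 segments, perimeter = 12.5213
Total perimeter = 22.777

loops=2 perimeter=22.777


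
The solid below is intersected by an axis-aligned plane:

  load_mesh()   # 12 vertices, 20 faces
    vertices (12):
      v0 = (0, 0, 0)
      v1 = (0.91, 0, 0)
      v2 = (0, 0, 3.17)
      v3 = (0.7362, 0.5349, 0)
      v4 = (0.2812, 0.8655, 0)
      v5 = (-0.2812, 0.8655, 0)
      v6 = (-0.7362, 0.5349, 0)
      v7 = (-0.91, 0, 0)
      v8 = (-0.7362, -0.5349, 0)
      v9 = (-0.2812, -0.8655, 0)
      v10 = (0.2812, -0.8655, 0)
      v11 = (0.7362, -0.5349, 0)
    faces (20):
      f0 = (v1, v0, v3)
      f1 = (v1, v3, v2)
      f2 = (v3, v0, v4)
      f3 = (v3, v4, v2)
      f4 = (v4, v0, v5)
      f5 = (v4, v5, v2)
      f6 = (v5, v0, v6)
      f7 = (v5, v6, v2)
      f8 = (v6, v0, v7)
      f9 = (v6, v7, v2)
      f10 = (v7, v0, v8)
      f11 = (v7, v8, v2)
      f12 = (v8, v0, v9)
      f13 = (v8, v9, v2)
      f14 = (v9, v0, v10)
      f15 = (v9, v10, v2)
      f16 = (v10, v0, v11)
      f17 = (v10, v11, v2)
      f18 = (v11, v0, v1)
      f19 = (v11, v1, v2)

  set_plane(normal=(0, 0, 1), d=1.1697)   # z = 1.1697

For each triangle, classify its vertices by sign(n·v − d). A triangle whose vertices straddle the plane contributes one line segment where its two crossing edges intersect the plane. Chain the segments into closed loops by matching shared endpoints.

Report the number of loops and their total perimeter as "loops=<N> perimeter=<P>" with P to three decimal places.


Straddling triangles (10 of 20):
  (v1,v3,v2) [--+] → (0.464549, 0.337527, 1.1697)–(0.574219, 0, 1.1697)  len=0.3549
  (v3,v4,v2) [--+] → (0.17744, 0.546139, 1.1697)–(0.464549, 0.337527, 1.1697)  len=0.3549
  (v4,v5,v2) [--+] → (-0.17744, 0.546139, 1.1697)–(0.17744, 0.546139, 1.1697)  len=0.3549
  (v5,v6,v2) [--+] → (-0.464549, 0.337527, 1.1697)–(-0.17744, 0.546139, 1.1697)  len=0.3549
  (v6,v7,v2) [--+] → (-0.574219, 0, 1.1697)–(-0.464549, 0.337527, 1.1697)  len=0.3549
  (v7,v8,v2) [--+] → (-0.464549, -0.337527, 1.1697)–(-0.574219, 0, 1.1697)  len=0.3549
  (v8,v9,v2) [--+] → (-0.17744, -0.546139, 1.1697)–(-0.464549, -0.337527, 1.1697)  len=0.3549
  (v9,v10,v2) [--+] → (0.17744, -0.546139, 1.1697)–(-0.17744, -0.546139, 1.1697)  len=0.3549
  (v10,v11,v2) [--+] → (0.464549, -0.337527, 1.1697)–(0.17744, -0.546139, 1.1697)  len=0.3549
  (v11,v1,v2) [--+] → (0.574219, 0, 1.1697)–(0.464549, -0.337527, 1.1697)  len=0.3549

Chained into 1 loop(s):
  loop 1: 10 segments, perimeter = 3.5489
Total perimeter = 3.549

loops=1 perimeter=3.549
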